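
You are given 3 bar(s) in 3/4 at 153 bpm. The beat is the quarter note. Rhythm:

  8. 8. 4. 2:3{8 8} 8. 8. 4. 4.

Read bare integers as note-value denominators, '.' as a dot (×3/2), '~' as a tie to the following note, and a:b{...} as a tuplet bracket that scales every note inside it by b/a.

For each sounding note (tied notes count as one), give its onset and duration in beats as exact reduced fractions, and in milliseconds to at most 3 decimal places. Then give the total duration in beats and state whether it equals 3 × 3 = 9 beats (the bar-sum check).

1) 0.0ms=0b +294.118ms=3/4b
2) 294.118ms=3/4b +294.118ms=3/4b
3) 588.235ms=3/2b +588.235ms=3/2b
4) 1176.471ms=3b +294.118ms=3/4b
5) 1470.588ms=15/4b +294.118ms=3/4b
6) 1764.706ms=9/2b +294.118ms=3/4b
7) 2058.824ms=21/4b +294.118ms=3/4b
8) 2352.941ms=6b +588.235ms=3/2b
9) 2941.176ms=15/2b +588.235ms=3/2b
Σ=9b of 9 (153bpm 3/4) — PASS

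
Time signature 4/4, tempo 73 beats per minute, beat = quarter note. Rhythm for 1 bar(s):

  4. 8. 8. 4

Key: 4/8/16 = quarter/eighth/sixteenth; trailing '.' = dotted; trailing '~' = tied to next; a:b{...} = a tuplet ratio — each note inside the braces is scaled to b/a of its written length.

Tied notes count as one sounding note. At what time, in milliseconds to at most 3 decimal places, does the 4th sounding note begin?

note 4 onset = 3b = 2465.753ms

1. 0.0ms @ 0 + 1232.877ms (3/2)
2. 1232.877ms @ 3/2 + 616.438ms (3/4)
3. 1849.315ms @ 9/4 + 616.438ms (3/4)
4. 2465.753ms @ 3 + 821.918ms (1)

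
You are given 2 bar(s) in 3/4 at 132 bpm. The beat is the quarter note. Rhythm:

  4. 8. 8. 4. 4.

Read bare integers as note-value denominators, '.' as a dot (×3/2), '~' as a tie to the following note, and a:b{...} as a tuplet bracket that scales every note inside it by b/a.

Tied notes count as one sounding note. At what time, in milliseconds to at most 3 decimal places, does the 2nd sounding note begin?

note 2 onset = 3/2b = 681.818ms

1. 0.0ms @ 0 + 681.818ms (3/2)
2. 681.818ms @ 3/2 + 340.909ms (3/4)
3. 1022.727ms @ 9/4 + 340.909ms (3/4)
4. 1363.636ms @ 3 + 681.818ms (3/2)
5. 2045.455ms @ 9/2 + 681.818ms (3/2)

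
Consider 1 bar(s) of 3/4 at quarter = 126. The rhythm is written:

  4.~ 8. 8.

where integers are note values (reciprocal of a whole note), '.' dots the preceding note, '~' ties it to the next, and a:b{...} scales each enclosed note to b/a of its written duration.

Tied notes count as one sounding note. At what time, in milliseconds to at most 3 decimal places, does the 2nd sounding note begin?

note 2 onset = 9/4b = 1071.429ms

1. 0.0ms @ 0 + 1071.429ms (9/4)
2. 1071.429ms @ 9/4 + 357.143ms (3/4)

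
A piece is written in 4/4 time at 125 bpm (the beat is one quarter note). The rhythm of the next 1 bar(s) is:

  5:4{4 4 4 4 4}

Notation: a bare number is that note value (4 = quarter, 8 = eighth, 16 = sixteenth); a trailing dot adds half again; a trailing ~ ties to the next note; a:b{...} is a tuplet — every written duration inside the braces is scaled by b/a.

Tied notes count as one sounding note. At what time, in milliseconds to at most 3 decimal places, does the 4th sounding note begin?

1. 0.0ms @ 0 + 384.0ms (4/5)
2. 384.0ms @ 4/5 + 384.0ms (4/5)
3. 768.0ms @ 8/5 + 384.0ms (4/5)
4. 1152.0ms @ 12/5 + 384.0ms (4/5)
5. 1536.0ms @ 16/5 + 384.0ms (4/5)

note 4 onset = 12/5b = 1152.0ms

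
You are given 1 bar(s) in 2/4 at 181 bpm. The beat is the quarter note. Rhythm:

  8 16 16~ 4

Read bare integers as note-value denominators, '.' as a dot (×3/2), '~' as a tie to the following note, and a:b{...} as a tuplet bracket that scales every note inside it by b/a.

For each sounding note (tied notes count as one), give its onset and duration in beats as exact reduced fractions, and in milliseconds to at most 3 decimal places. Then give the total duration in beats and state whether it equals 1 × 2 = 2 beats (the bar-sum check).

1) 0.0ms=0b +165.746ms=1/2b
2) 165.746ms=1/2b +82.873ms=1/4b
3) 248.619ms=3/4b +414.365ms=5/4b
Σ=2b of 2 (181bpm 2/4) — PASS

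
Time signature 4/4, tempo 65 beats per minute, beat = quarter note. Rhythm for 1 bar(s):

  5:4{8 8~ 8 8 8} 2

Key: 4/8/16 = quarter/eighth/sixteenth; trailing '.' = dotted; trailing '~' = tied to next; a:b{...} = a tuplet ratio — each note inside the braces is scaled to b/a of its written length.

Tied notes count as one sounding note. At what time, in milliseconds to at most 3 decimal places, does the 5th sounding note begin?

note 5 onset = 2b = 1846.154ms

1. 0.0ms @ 0 + 369.231ms (2/5)
2. 369.231ms @ 2/5 + 738.462ms (4/5)
3. 1107.692ms @ 6/5 + 369.231ms (2/5)
4. 1476.923ms @ 8/5 + 369.231ms (2/5)
5. 1846.154ms @ 2 + 1846.154ms (2)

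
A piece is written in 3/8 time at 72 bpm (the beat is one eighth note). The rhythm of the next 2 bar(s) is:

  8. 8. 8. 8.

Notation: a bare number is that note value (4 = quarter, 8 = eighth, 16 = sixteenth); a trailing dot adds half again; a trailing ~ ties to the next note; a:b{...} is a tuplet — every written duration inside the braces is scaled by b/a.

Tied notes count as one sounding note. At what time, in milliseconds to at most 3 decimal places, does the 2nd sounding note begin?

note 2 onset = 3/2b = 1250.0ms

1. 0.0ms @ 0 + 1250.0ms (3/2)
2. 1250.0ms @ 3/2 + 1250.0ms (3/2)
3. 2500.0ms @ 3 + 1250.0ms (3/2)
4. 3750.0ms @ 9/2 + 1250.0ms (3/2)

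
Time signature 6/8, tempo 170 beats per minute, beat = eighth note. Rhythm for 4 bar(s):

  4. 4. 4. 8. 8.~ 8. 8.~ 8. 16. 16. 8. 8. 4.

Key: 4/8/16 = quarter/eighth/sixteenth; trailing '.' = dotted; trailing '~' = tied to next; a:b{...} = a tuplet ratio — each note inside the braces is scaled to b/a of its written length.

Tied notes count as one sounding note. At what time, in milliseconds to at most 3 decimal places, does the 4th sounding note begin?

note 4 onset = 9b = 3176.471ms

1. 0.0ms @ 0 + 1058.824ms (3)
2. 1058.824ms @ 3 + 1058.824ms (3)
3. 2117.647ms @ 6 + 1058.824ms (3)
4. 3176.471ms @ 9 + 529.412ms (3/2)
5. 3705.882ms @ 21/2 + 1058.824ms (3)
6. 4764.706ms @ 27/2 + 1058.824ms (3)
7. 5823.529ms @ 33/2 + 264.706ms (3/4)
8. 6088.235ms @ 69/4 + 264.706ms (3/4)
9. 6352.941ms @ 18 + 529.412ms (3/2)
10. 6882.353ms @ 39/2 + 529.412ms (3/2)
11. 7411.765ms @ 21 + 1058.824ms (3)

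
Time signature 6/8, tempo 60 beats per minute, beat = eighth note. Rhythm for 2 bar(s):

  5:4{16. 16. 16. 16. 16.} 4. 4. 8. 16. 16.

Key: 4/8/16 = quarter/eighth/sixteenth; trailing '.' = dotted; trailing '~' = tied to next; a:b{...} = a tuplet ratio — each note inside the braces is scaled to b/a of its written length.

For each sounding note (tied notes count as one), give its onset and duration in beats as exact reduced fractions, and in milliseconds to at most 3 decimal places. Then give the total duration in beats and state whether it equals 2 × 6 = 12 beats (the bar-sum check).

1) 0.0ms=0b +600.0ms=3/5b
2) 600.0ms=3/5b +600.0ms=3/5b
3) 1200.0ms=6/5b +600.0ms=3/5b
4) 1800.0ms=9/5b +600.0ms=3/5b
5) 2400.0ms=12/5b +600.0ms=3/5b
6) 3000.0ms=3b +3000.0ms=3b
7) 6000.0ms=6b +3000.0ms=3b
8) 9000.0ms=9b +1500.0ms=3/2b
9) 10500.0ms=21/2b +750.0ms=3/4b
10) 11250.0ms=45/4b +750.0ms=3/4b
Σ=12b of 12 (60bpm 6/8) — PASS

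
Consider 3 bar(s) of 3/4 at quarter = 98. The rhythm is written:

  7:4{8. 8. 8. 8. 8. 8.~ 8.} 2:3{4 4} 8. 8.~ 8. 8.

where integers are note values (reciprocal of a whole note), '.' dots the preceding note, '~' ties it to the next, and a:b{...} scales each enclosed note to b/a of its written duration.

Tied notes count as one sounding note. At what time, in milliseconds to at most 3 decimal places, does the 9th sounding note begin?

note 9 onset = 6b = 3673.469ms

1. 0.0ms @ 0 + 262.391ms (3/7)
2. 262.391ms @ 3/7 + 262.391ms (3/7)
3. 524.781ms @ 6/7 + 262.391ms (3/7)
4. 787.172ms @ 9/7 + 262.391ms (3/7)
5. 1049.563ms @ 12/7 + 262.391ms (3/7)
6. 1311.953ms @ 15/7 + 524.781ms (6/7)
7. 1836.735ms @ 3 + 918.367ms (3/2)
8. 2755.102ms @ 9/2 + 918.367ms (3/2)
9. 3673.469ms @ 6 + 459.184ms (3/4)
10. 4132.653ms @ 27/4 + 918.367ms (3/2)
11. 5051.02ms @ 33/4 + 459.184ms (3/4)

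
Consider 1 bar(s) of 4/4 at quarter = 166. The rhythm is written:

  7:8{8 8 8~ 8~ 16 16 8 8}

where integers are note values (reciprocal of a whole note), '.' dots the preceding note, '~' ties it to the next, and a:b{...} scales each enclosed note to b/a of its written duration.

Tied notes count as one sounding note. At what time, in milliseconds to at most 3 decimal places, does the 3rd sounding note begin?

note 3 onset = 8/7b = 413.081ms

1. 0.0ms @ 0 + 206.54ms (4/7)
2. 206.54ms @ 4/7 + 206.54ms (4/7)
3. 413.081ms @ 8/7 + 516.351ms (10/7)
4. 929.432ms @ 18/7 + 103.27ms (2/7)
5. 1032.702ms @ 20/7 + 206.54ms (4/7)
6. 1239.243ms @ 24/7 + 206.54ms (4/7)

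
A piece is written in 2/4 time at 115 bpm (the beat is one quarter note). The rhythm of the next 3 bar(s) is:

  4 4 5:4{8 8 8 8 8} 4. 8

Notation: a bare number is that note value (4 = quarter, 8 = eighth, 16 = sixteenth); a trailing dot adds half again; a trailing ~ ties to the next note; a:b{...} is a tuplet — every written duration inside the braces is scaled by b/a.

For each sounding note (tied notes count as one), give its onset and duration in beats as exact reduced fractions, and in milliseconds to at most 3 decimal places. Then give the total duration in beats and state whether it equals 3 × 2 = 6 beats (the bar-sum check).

1) 0.0ms=0b +521.739ms=1b
2) 521.739ms=1b +521.739ms=1b
3) 1043.478ms=2b +208.696ms=2/5b
4) 1252.174ms=12/5b +208.696ms=2/5b
5) 1460.87ms=14/5b +208.696ms=2/5b
6) 1669.565ms=16/5b +208.696ms=2/5b
7) 1878.261ms=18/5b +208.696ms=2/5b
8) 2086.957ms=4b +782.609ms=3/2b
9) 2869.565ms=11/2b +260.87ms=1/2b
Σ=6b of 6 (115bpm 2/4) — PASS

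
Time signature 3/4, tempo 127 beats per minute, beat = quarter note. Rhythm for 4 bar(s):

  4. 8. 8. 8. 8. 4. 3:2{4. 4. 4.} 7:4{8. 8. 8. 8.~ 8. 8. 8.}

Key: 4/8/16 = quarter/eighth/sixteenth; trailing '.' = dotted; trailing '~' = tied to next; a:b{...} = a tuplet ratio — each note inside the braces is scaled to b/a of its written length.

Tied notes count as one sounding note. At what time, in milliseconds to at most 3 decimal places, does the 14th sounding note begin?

note 14 onset = 78/7b = 5264.342ms

1. 0.0ms @ 0 + 708.661ms (3/2)
2. 708.661ms @ 3/2 + 354.331ms (3/4)
3. 1062.992ms @ 9/4 + 354.331ms (3/4)
4. 1417.323ms @ 3 + 354.331ms (3/4)
5. 1771.654ms @ 15/4 + 354.331ms (3/4)
6. 2125.984ms @ 9/2 + 708.661ms (3/2)
7. 2834.646ms @ 6 + 472.441ms (1)
8. 3307.087ms @ 7 + 472.441ms (1)
9. 3779.528ms @ 8 + 472.441ms (1)
10. 4251.969ms @ 9 + 202.475ms (3/7)
11. 4454.443ms @ 66/7 + 202.475ms (3/7)
12. 4656.918ms @ 69/7 + 202.475ms (3/7)
13. 4859.393ms @ 72/7 + 404.949ms (6/7)
14. 5264.342ms @ 78/7 + 202.475ms (3/7)
15. 5466.817ms @ 81/7 + 202.475ms (3/7)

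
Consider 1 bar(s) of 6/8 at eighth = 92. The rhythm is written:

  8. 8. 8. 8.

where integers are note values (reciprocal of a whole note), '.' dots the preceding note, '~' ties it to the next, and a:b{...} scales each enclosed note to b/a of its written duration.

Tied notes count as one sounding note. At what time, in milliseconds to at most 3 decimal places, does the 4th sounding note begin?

note 4 onset = 9/2b = 2934.783ms

1. 0.0ms @ 0 + 978.261ms (3/2)
2. 978.261ms @ 3/2 + 978.261ms (3/2)
3. 1956.522ms @ 3 + 978.261ms (3/2)
4. 2934.783ms @ 9/2 + 978.261ms (3/2)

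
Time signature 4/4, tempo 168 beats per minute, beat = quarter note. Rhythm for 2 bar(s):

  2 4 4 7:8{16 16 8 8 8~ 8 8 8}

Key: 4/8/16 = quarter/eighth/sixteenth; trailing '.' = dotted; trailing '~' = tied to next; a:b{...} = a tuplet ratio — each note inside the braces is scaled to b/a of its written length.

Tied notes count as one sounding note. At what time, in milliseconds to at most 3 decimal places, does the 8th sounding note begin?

note 8 onset = 40/7b = 2040.816ms

1. 0.0ms @ 0 + 714.286ms (2)
2. 714.286ms @ 2 + 357.143ms (1)
3. 1071.429ms @ 3 + 357.143ms (1)
4. 1428.571ms @ 4 + 102.041ms (2/7)
5. 1530.612ms @ 30/7 + 102.041ms (2/7)
6. 1632.653ms @ 32/7 + 204.082ms (4/7)
7. 1836.735ms @ 36/7 + 204.082ms (4/7)
8. 2040.816ms @ 40/7 + 408.163ms (8/7)
9. 2448.98ms @ 48/7 + 204.082ms (4/7)
10. 2653.061ms @ 52/7 + 204.082ms (4/7)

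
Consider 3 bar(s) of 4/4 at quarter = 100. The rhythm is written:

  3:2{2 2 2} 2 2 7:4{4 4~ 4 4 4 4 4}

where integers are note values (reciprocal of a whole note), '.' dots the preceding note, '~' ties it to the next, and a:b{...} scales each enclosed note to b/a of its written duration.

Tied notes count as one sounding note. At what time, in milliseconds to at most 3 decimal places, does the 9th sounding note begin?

note 9 onset = 72/7b = 6171.429ms

1. 0.0ms @ 0 + 800.0ms (4/3)
2. 800.0ms @ 4/3 + 800.0ms (4/3)
3. 1600.0ms @ 8/3 + 800.0ms (4/3)
4. 2400.0ms @ 4 + 1200.0ms (2)
5. 3600.0ms @ 6 + 1200.0ms (2)
6. 4800.0ms @ 8 + 342.857ms (4/7)
7. 5142.857ms @ 60/7 + 685.714ms (8/7)
8. 5828.571ms @ 68/7 + 342.857ms (4/7)
9. 6171.429ms @ 72/7 + 342.857ms (4/7)
10. 6514.286ms @ 76/7 + 342.857ms (4/7)
11. 6857.143ms @ 80/7 + 342.857ms (4/7)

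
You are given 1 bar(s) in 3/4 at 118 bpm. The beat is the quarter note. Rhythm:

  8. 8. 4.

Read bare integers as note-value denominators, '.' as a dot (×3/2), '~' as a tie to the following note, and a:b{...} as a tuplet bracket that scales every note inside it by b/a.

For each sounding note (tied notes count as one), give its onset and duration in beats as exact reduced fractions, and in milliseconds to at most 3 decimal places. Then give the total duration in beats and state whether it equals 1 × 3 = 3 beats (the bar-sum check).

1) 0.0ms=0b +381.356ms=3/4b
2) 381.356ms=3/4b +381.356ms=3/4b
3) 762.712ms=3/2b +762.712ms=3/2b
Σ=3b of 3 (118bpm 3/4) — PASS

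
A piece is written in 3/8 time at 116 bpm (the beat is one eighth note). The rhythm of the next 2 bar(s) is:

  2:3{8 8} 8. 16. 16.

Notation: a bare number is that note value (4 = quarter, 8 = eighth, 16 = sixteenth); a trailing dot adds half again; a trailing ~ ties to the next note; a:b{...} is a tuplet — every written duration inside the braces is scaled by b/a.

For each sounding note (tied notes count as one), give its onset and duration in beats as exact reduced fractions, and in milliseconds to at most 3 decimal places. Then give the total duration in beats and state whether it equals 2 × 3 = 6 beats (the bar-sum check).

1) 0.0ms=0b +775.862ms=3/2b
2) 775.862ms=3/2b +775.862ms=3/2b
3) 1551.724ms=3b +775.862ms=3/2b
4) 2327.586ms=9/2b +387.931ms=3/4b
5) 2715.517ms=21/4b +387.931ms=3/4b
Σ=6b of 6 (116bpm 3/8) — PASS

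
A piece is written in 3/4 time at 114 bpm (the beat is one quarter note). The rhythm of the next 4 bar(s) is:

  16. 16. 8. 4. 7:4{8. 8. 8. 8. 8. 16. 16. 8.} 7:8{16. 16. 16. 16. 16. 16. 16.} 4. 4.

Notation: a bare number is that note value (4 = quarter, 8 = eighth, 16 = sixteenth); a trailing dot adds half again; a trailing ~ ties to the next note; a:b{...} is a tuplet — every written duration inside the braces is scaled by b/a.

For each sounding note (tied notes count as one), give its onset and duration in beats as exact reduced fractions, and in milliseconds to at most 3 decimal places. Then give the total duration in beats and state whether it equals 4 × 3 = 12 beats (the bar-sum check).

1) 0.0ms=0b +197.368ms=3/8b
2) 197.368ms=3/8b +197.368ms=3/8b
3) 394.737ms=3/4b +394.737ms=3/4b
4) 789.474ms=3/2b +789.474ms=3/2b
5) 1578.947ms=3b +225.564ms=3/7b
6) 1804.511ms=24/7b +225.564ms=3/7b
7) 2030.075ms=27/7b +225.564ms=3/7b
8) 2255.639ms=30/7b +225.564ms=3/7b
9) 2481.203ms=33/7b +225.564ms=3/7b
10) 2706.767ms=36/7b +112.782ms=3/14b
11) 2819.549ms=75/14b +112.782ms=3/14b
12) 2932.331ms=39/7b +225.564ms=3/7b
13) 3157.895ms=6b +225.564ms=3/7b
14) 3383.459ms=45/7b +225.564ms=3/7b
15) 3609.023ms=48/7b +225.564ms=3/7b
16) 3834.586ms=51/7b +225.564ms=3/7b
17) 4060.15ms=54/7b +225.564ms=3/7b
18) 4285.714ms=57/7b +225.564ms=3/7b
19) 4511.278ms=60/7b +225.564ms=3/7b
20) 4736.842ms=9b +789.474ms=3/2b
21) 5526.316ms=21/2b +789.474ms=3/2b
Σ=12b of 12 (114bpm 3/4) — PASS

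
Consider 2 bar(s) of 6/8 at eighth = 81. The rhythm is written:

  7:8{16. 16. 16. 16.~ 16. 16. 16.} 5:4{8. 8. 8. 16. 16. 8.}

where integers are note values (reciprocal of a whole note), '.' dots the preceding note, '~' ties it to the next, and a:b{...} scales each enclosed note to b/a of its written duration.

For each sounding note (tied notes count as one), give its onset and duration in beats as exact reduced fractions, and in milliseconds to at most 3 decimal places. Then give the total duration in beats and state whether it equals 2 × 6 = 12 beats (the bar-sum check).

1) 0.0ms=0b +634.921ms=6/7b
2) 634.921ms=6/7b +634.921ms=6/7b
3) 1269.841ms=12/7b +634.921ms=6/7b
4) 1904.762ms=18/7b +1269.841ms=12/7b
5) 3174.603ms=30/7b +634.921ms=6/7b
6) 3809.524ms=36/7b +634.921ms=6/7b
7) 4444.444ms=6b +888.889ms=6/5b
8) 5333.333ms=36/5b +888.889ms=6/5b
9) 6222.222ms=42/5b +888.889ms=6/5b
10) 7111.111ms=48/5b +444.444ms=3/5b
11) 7555.556ms=51/5b +444.444ms=3/5b
12) 8000.0ms=54/5b +888.889ms=6/5b
Σ=12b of 12 (81bpm 6/8) — PASS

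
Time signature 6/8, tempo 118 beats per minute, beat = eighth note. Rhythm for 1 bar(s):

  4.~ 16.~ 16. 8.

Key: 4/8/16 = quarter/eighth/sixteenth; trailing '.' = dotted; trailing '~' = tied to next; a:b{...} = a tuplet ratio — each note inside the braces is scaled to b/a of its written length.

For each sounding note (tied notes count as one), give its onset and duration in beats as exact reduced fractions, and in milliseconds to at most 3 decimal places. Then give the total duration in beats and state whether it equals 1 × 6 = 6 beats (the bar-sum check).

1) 0.0ms=0b +2288.136ms=9/2b
2) 2288.136ms=9/2b +762.712ms=3/2b
Σ=6b of 6 (118bpm 6/8) — PASS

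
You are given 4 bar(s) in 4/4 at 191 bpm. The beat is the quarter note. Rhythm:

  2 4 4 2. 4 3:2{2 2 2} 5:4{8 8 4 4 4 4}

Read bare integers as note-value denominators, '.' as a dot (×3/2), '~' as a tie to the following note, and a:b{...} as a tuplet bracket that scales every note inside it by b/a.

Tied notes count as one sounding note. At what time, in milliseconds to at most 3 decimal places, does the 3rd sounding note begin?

note 3 onset = 3b = 942.408ms

1. 0.0ms @ 0 + 628.272ms (2)
2. 628.272ms @ 2 + 314.136ms (1)
3. 942.408ms @ 3 + 314.136ms (1)
4. 1256.545ms @ 4 + 942.408ms (3)
5. 2198.953ms @ 7 + 314.136ms (1)
6. 2513.089ms @ 8 + 418.848ms (4/3)
7. 2931.937ms @ 28/3 + 418.848ms (4/3)
8. 3350.785ms @ 32/3 + 418.848ms (4/3)
9. 3769.634ms @ 12 + 125.654ms (2/5)
10. 3895.288ms @ 62/5 + 125.654ms (2/5)
11. 4020.942ms @ 64/5 + 251.309ms (4/5)
12. 4272.251ms @ 68/5 + 251.309ms (4/5)
13. 4523.56ms @ 72/5 + 251.309ms (4/5)
14. 4774.869ms @ 76/5 + 251.309ms (4/5)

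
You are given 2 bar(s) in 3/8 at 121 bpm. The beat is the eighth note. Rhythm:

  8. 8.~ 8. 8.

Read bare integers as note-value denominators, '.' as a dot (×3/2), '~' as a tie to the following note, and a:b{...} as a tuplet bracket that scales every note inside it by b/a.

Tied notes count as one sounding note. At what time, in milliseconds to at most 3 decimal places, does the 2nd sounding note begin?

1. 0.0ms @ 0 + 743.802ms (3/2)
2. 743.802ms @ 3/2 + 1487.603ms (3)
3. 2231.405ms @ 9/2 + 743.802ms (3/2)

note 2 onset = 3/2b = 743.802ms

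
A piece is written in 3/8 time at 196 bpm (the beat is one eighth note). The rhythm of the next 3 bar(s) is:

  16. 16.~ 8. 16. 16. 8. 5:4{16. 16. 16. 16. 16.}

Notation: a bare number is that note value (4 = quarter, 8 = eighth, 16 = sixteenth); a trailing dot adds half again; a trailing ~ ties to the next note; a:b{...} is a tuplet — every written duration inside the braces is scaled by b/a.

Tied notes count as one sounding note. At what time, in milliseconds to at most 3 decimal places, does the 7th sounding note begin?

note 7 onset = 33/5b = 2020.408ms

1. 0.0ms @ 0 + 229.592ms (3/4)
2. 229.592ms @ 3/4 + 688.776ms (9/4)
3. 918.367ms @ 3 + 229.592ms (3/4)
4. 1147.959ms @ 15/4 + 229.592ms (3/4)
5. 1377.551ms @ 9/2 + 459.184ms (3/2)
6. 1836.735ms @ 6 + 183.673ms (3/5)
7. 2020.408ms @ 33/5 + 183.673ms (3/5)
8. 2204.082ms @ 36/5 + 183.673ms (3/5)
9. 2387.755ms @ 39/5 + 183.673ms (3/5)
10. 2571.429ms @ 42/5 + 183.673ms (3/5)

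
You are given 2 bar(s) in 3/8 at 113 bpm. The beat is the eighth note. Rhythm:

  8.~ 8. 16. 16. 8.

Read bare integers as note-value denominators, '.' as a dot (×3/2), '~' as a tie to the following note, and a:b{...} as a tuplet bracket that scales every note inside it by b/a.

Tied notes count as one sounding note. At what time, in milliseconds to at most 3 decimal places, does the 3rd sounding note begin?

1. 0.0ms @ 0 + 1592.92ms (3)
2. 1592.92ms @ 3 + 398.23ms (3/4)
3. 1991.15ms @ 15/4 + 398.23ms (3/4)
4. 2389.381ms @ 9/2 + 796.46ms (3/2)

note 3 onset = 15/4b = 1991.15ms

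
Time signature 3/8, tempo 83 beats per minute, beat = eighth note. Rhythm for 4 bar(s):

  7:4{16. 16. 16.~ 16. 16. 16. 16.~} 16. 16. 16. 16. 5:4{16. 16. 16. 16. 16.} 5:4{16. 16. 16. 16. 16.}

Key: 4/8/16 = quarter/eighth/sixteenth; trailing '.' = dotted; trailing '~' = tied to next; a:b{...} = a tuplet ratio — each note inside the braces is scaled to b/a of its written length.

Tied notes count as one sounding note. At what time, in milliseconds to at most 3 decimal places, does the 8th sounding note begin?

1. 0.0ms @ 0 + 309.811ms (3/7)
2. 309.811ms @ 3/7 + 309.811ms (3/7)
3. 619.621ms @ 6/7 + 619.621ms (6/7)
4. 1239.243ms @ 12/7 + 309.811ms (3/7)
5. 1549.053ms @ 15/7 + 309.811ms (3/7)
6. 1858.864ms @ 18/7 + 851.979ms (33/28)
7. 2710.843ms @ 15/4 + 542.169ms (3/4)
8. 3253.012ms @ 9/2 + 542.169ms (3/4)
9. 3795.181ms @ 21/4 + 542.169ms (3/4)
10. 4337.349ms @ 6 + 433.735ms (3/5)
11. 4771.084ms @ 33/5 + 433.735ms (3/5)
12. 5204.819ms @ 36/5 + 433.735ms (3/5)
13. 5638.554ms @ 39/5 + 433.735ms (3/5)
14. 6072.289ms @ 42/5 + 433.735ms (3/5)
15. 6506.024ms @ 9 + 433.735ms (3/5)
16. 6939.759ms @ 48/5 + 433.735ms (3/5)
17. 7373.494ms @ 51/5 + 433.735ms (3/5)
18. 7807.229ms @ 54/5 + 433.735ms (3/5)
19. 8240.964ms @ 57/5 + 433.735ms (3/5)

note 8 onset = 9/2b = 3253.012ms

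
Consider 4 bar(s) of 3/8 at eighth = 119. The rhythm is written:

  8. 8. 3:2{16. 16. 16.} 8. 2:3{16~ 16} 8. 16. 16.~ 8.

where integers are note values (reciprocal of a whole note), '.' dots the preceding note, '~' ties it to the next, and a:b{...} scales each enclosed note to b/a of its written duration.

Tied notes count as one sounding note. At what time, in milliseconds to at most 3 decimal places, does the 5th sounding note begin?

1. 0.0ms @ 0 + 756.303ms (3/2)
2. 756.303ms @ 3/2 + 756.303ms (3/2)
3. 1512.605ms @ 3 + 252.101ms (1/2)
4. 1764.706ms @ 7/2 + 252.101ms (1/2)
5. 2016.807ms @ 4 + 252.101ms (1/2)
6. 2268.908ms @ 9/2 + 756.303ms (3/2)
7. 3025.21ms @ 6 + 756.303ms (3/2)
8. 3781.513ms @ 15/2 + 756.303ms (3/2)
9. 4537.815ms @ 9 + 378.151ms (3/4)
10. 4915.966ms @ 39/4 + 1134.454ms (9/4)

note 5 onset = 4b = 2016.807ms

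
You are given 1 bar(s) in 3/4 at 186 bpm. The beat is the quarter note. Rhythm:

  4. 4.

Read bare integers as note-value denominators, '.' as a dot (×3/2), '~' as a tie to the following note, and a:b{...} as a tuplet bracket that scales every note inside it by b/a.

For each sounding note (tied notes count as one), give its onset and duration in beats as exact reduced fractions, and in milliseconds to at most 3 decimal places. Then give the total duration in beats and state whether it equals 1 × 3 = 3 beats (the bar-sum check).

1) 0.0ms=0b +483.871ms=3/2b
2) 483.871ms=3/2b +483.871ms=3/2b
Σ=3b of 3 (186bpm 3/4) — PASS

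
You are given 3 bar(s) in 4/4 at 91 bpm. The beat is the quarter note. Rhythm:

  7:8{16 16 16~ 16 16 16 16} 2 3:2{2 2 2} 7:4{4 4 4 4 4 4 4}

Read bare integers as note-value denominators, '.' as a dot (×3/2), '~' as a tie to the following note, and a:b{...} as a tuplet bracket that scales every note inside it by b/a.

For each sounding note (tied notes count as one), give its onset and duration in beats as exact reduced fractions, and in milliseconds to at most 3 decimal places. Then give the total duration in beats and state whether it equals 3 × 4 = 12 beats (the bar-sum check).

1) 0.0ms=0b +188.383ms=2/7b
2) 188.383ms=2/7b +188.383ms=2/7b
3) 376.766ms=4/7b +376.766ms=4/7b
4) 753.532ms=8/7b +188.383ms=2/7b
5) 941.915ms=10/7b +188.383ms=2/7b
6) 1130.298ms=12/7b +188.383ms=2/7b
7) 1318.681ms=2b +1318.681ms=2b
8) 2637.363ms=4b +879.121ms=4/3b
9) 3516.484ms=16/3b +879.121ms=4/3b
10) 4395.604ms=20/3b +879.121ms=4/3b
11) 5274.725ms=8b +376.766ms=4/7b
12) 5651.491ms=60/7b +376.766ms=4/7b
13) 6028.257ms=64/7b +376.766ms=4/7b
14) 6405.024ms=68/7b +376.766ms=4/7b
15) 6781.79ms=72/7b +376.766ms=4/7b
16) 7158.556ms=76/7b +376.766ms=4/7b
17) 7535.322ms=80/7b +376.766ms=4/7b
Σ=12b of 12 (91bpm 4/4) — PASS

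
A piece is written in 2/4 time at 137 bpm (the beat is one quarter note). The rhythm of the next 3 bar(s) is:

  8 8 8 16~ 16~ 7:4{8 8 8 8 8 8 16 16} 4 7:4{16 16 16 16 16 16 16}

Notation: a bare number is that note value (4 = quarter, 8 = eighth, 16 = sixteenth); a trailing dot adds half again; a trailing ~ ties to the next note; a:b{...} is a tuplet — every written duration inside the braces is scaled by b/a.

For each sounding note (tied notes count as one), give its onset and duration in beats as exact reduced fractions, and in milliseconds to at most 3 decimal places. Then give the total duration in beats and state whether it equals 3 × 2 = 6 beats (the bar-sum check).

1) 0.0ms=0b +218.978ms=1/2b
2) 218.978ms=1/2b +218.978ms=1/2b
3) 437.956ms=1b +218.978ms=1/2b
4) 656.934ms=3/2b +344.108ms=11/14b
5) 1001.043ms=16/7b +125.13ms=2/7b
6) 1126.173ms=18/7b +125.13ms=2/7b
7) 1251.303ms=20/7b +125.13ms=2/7b
8) 1376.434ms=22/7b +125.13ms=2/7b
9) 1501.564ms=24/7b +125.13ms=2/7b
10) 1626.694ms=26/7b +62.565ms=1/7b
11) 1689.26ms=27/7b +62.565ms=1/7b
12) 1751.825ms=4b +437.956ms=1b
13) 2189.781ms=5b +62.565ms=1/7b
14) 2252.346ms=36/7b +62.565ms=1/7b
15) 2314.911ms=37/7b +62.565ms=1/7b
16) 2377.477ms=38/7b +62.565ms=1/7b
17) 2440.042ms=39/7b +62.565ms=1/7b
18) 2502.607ms=40/7b +62.565ms=1/7b
19) 2565.172ms=41/7b +62.565ms=1/7b
Σ=6b of 6 (137bpm 2/4) — PASS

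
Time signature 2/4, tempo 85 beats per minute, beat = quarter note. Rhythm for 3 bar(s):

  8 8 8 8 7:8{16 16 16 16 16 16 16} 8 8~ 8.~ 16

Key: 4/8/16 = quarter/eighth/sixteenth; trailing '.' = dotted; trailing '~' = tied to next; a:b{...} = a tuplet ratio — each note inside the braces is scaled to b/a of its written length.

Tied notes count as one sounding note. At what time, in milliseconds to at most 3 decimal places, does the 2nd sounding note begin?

note 2 onset = 1/2b = 352.941ms

1. 0.0ms @ 0 + 352.941ms (1/2)
2. 352.941ms @ 1/2 + 352.941ms (1/2)
3. 705.882ms @ 1 + 352.941ms (1/2)
4. 1058.824ms @ 3/2 + 352.941ms (1/2)
5. 1411.765ms @ 2 + 201.681ms (2/7)
6. 1613.445ms @ 16/7 + 201.681ms (2/7)
7. 1815.126ms @ 18/7 + 201.681ms (2/7)
8. 2016.807ms @ 20/7 + 201.681ms (2/7)
9. 2218.487ms @ 22/7 + 201.681ms (2/7)
10. 2420.168ms @ 24/7 + 201.681ms (2/7)
11. 2621.849ms @ 26/7 + 201.681ms (2/7)
12. 2823.529ms @ 4 + 352.941ms (1/2)
13. 3176.471ms @ 9/2 + 1058.824ms (3/2)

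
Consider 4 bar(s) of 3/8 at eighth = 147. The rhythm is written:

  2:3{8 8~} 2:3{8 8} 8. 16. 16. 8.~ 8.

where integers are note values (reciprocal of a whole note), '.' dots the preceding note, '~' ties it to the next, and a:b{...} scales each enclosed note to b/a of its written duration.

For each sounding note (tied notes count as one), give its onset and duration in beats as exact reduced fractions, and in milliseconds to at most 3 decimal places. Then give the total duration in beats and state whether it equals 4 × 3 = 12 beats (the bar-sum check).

1) 0.0ms=0b +612.245ms=3/2b
2) 612.245ms=3/2b +1224.49ms=3b
3) 1836.735ms=9/2b +612.245ms=3/2b
4) 2448.98ms=6b +612.245ms=3/2b
5) 3061.224ms=15/2b +306.122ms=3/4b
6) 3367.347ms=33/4b +306.122ms=3/4b
7) 3673.469ms=9b +1224.49ms=3b
Σ=12b of 12 (147bpm 3/8) — PASS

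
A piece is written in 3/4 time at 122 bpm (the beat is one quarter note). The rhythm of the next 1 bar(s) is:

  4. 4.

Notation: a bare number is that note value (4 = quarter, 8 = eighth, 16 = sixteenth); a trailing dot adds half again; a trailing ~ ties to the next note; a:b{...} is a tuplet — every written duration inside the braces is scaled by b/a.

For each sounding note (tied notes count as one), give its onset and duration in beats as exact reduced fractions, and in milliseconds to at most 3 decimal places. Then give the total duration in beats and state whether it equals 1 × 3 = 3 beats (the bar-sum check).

1) 0.0ms=0b +737.705ms=3/2b
2) 737.705ms=3/2b +737.705ms=3/2b
Σ=3b of 3 (122bpm 3/4) — PASS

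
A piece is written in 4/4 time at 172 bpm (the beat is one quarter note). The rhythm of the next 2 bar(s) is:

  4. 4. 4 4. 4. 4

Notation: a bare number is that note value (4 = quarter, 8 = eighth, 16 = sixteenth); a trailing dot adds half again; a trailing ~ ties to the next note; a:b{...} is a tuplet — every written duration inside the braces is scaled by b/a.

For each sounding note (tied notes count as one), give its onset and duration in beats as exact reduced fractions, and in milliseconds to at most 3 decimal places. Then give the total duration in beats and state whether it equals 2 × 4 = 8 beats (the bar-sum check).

1) 0.0ms=0b +523.256ms=3/2b
2) 523.256ms=3/2b +523.256ms=3/2b
3) 1046.512ms=3b +348.837ms=1b
4) 1395.349ms=4b +523.256ms=3/2b
5) 1918.605ms=11/2b +523.256ms=3/2b
6) 2441.86ms=7b +348.837ms=1b
Σ=8b of 8 (172bpm 4/4) — PASS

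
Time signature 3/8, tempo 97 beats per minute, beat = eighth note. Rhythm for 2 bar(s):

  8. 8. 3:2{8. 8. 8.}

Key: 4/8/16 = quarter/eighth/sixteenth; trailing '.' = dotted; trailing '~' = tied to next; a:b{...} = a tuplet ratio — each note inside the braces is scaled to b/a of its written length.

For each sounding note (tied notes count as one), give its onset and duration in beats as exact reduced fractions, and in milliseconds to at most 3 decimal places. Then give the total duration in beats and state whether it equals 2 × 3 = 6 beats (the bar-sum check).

1) 0.0ms=0b +927.835ms=3/2b
2) 927.835ms=3/2b +927.835ms=3/2b
3) 1855.67ms=3b +618.557ms=1b
4) 2474.227ms=4b +618.557ms=1b
5) 3092.784ms=5b +618.557ms=1b
Σ=6b of 6 (97bpm 3/8) — PASS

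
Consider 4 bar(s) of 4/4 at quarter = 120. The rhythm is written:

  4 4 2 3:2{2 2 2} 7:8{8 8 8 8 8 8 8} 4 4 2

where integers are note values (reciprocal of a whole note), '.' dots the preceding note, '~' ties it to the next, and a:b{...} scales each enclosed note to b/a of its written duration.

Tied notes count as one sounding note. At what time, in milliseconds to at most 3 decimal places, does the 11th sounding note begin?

note 11 onset = 72/7b = 5142.857ms

1. 0.0ms @ 0 + 500.0ms (1)
2. 500.0ms @ 1 + 500.0ms (1)
3. 1000.0ms @ 2 + 1000.0ms (2)
4. 2000.0ms @ 4 + 666.667ms (4/3)
5. 2666.667ms @ 16/3 + 666.667ms (4/3)
6. 3333.333ms @ 20/3 + 666.667ms (4/3)
7. 4000.0ms @ 8 + 285.714ms (4/7)
8. 4285.714ms @ 60/7 + 285.714ms (4/7)
9. 4571.429ms @ 64/7 + 285.714ms (4/7)
10. 4857.143ms @ 68/7 + 285.714ms (4/7)
11. 5142.857ms @ 72/7 + 285.714ms (4/7)
12. 5428.571ms @ 76/7 + 285.714ms (4/7)
13. 5714.286ms @ 80/7 + 285.714ms (4/7)
14. 6000.0ms @ 12 + 500.0ms (1)
15. 6500.0ms @ 13 + 500.0ms (1)
16. 7000.0ms @ 14 + 1000.0ms (2)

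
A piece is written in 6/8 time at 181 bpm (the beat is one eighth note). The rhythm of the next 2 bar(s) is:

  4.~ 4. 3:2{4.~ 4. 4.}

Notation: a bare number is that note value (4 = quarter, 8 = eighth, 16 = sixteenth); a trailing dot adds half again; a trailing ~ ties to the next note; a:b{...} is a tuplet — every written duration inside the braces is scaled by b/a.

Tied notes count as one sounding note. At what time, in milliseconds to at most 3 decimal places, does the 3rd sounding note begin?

note 3 onset = 10b = 3314.917ms

1. 0.0ms @ 0 + 1988.95ms (6)
2. 1988.95ms @ 6 + 1325.967ms (4)
3. 3314.917ms @ 10 + 662.983ms (2)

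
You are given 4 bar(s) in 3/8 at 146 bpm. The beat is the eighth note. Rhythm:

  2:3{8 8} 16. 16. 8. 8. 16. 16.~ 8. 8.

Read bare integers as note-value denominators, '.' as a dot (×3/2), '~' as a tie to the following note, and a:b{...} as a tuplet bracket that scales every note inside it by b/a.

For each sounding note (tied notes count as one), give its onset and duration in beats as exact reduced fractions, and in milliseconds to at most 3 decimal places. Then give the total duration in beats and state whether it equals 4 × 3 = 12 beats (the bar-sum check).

1) 0.0ms=0b +616.438ms=3/2b
2) 616.438ms=3/2b +616.438ms=3/2b
3) 1232.877ms=3b +308.219ms=3/4b
4) 1541.096ms=15/4b +308.219ms=3/4b
5) 1849.315ms=9/2b +616.438ms=3/2b
6) 2465.753ms=6b +616.438ms=3/2b
7) 3082.192ms=15/2b +308.219ms=3/4b
8) 3390.411ms=33/4b +924.658ms=9/4b
9) 4315.068ms=21/2b +616.438ms=3/2b
Σ=12b of 12 (146bpm 3/8) — PASS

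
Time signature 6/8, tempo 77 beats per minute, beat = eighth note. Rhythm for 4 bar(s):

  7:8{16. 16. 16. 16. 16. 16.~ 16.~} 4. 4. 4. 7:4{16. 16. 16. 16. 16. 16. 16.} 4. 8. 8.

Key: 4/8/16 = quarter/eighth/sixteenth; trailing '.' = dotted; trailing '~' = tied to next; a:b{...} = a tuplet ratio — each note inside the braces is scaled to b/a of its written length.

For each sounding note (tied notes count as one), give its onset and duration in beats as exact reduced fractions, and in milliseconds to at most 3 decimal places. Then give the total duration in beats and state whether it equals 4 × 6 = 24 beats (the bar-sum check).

1) 0.0ms=0b +667.904ms=6/7b
2) 667.904ms=6/7b +667.904ms=6/7b
3) 1335.807ms=12/7b +667.904ms=6/7b
4) 2003.711ms=18/7b +667.904ms=6/7b
5) 2671.614ms=24/7b +667.904ms=6/7b
6) 3339.518ms=30/7b +3673.469ms=33/7b
7) 7012.987ms=9b +2337.662ms=3b
8) 9350.649ms=12b +2337.662ms=3b
9) 11688.312ms=15b +333.952ms=3/7b
10) 12022.263ms=108/7b +333.952ms=3/7b
11) 12356.215ms=111/7b +333.952ms=3/7b
12) 12690.167ms=114/7b +333.952ms=3/7b
13) 13024.119ms=117/7b +333.952ms=3/7b
14) 13358.071ms=120/7b +333.952ms=3/7b
15) 13692.022ms=123/7b +333.952ms=3/7b
16) 14025.974ms=18b +2337.662ms=3b
17) 16363.636ms=21b +1168.831ms=3/2b
18) 17532.468ms=45/2b +1168.831ms=3/2b
Σ=24b of 24 (77bpm 6/8) — PASS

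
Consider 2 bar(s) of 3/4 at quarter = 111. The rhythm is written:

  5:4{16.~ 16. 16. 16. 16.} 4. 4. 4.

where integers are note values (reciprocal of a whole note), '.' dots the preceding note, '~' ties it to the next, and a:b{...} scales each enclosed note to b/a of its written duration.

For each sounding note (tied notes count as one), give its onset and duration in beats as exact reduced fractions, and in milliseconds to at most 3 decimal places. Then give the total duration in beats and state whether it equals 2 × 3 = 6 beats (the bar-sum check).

1) 0.0ms=0b +324.324ms=3/5b
2) 324.324ms=3/5b +162.162ms=3/10b
3) 486.486ms=9/10b +162.162ms=3/10b
4) 648.649ms=6/5b +162.162ms=3/10b
5) 810.811ms=3/2b +810.811ms=3/2b
6) 1621.622ms=3b +810.811ms=3/2b
7) 2432.432ms=9/2b +810.811ms=3/2b
Σ=6b of 6 (111bpm 3/4) — PASS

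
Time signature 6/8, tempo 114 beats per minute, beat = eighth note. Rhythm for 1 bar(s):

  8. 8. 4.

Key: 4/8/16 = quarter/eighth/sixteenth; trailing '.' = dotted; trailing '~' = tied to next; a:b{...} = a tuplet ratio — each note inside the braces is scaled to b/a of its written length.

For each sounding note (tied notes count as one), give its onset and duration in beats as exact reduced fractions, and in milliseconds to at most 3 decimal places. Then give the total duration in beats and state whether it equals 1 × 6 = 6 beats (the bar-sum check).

1) 0.0ms=0b +789.474ms=3/2b
2) 789.474ms=3/2b +789.474ms=3/2b
3) 1578.947ms=3b +1578.947ms=3b
Σ=6b of 6 (114bpm 6/8) — PASS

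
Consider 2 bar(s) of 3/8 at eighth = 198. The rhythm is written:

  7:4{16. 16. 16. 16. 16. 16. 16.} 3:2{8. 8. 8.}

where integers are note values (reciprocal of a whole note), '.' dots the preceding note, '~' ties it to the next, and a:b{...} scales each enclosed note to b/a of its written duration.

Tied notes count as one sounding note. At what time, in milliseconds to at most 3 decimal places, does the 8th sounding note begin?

1. 0.0ms @ 0 + 129.87ms (3/7)
2. 129.87ms @ 3/7 + 129.87ms (3/7)
3. 259.74ms @ 6/7 + 129.87ms (3/7)
4. 389.61ms @ 9/7 + 129.87ms (3/7)
5. 519.481ms @ 12/7 + 129.87ms (3/7)
6. 649.351ms @ 15/7 + 129.87ms (3/7)
7. 779.221ms @ 18/7 + 129.87ms (3/7)
8. 909.091ms @ 3 + 303.03ms (1)
9. 1212.121ms @ 4 + 303.03ms (1)
10. 1515.152ms @ 5 + 303.03ms (1)

note 8 onset = 3b = 909.091ms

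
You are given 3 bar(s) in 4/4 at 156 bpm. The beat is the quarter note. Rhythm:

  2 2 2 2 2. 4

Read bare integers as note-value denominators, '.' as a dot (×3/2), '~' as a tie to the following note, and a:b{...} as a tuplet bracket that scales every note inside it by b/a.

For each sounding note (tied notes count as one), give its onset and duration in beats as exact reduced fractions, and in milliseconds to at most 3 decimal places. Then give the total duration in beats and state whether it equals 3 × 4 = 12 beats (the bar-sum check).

1) 0.0ms=0b +769.231ms=2b
2) 769.231ms=2b +769.231ms=2b
3) 1538.462ms=4b +769.231ms=2b
4) 2307.692ms=6b +769.231ms=2b
5) 3076.923ms=8b +1153.846ms=3b
6) 4230.769ms=11b +384.615ms=1b
Σ=12b of 12 (156bpm 4/4) — PASS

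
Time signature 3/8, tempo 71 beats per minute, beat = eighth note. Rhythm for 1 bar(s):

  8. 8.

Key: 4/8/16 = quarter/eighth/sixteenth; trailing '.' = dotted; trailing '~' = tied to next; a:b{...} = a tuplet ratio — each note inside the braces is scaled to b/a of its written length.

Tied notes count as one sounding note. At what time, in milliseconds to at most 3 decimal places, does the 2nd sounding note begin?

1. 0.0ms @ 0 + 1267.606ms (3/2)
2. 1267.606ms @ 3/2 + 1267.606ms (3/2)

note 2 onset = 3/2b = 1267.606ms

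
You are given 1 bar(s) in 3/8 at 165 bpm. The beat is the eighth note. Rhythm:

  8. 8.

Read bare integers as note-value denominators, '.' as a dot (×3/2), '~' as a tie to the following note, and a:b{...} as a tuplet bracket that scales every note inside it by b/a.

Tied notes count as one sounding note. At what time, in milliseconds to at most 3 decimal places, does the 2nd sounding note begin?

1. 0.0ms @ 0 + 545.455ms (3/2)
2. 545.455ms @ 3/2 + 545.455ms (3/2)

note 2 onset = 3/2b = 545.455ms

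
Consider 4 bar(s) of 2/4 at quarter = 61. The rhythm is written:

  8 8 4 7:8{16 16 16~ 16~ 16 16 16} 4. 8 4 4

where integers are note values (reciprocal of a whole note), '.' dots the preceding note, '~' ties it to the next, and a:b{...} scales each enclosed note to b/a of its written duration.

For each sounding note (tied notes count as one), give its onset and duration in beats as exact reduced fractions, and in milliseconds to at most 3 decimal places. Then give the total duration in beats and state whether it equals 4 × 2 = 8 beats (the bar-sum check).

1) 0.0ms=0b +491.803ms=1/2b
2) 491.803ms=1/2b +491.803ms=1/2b
3) 983.607ms=1b +983.607ms=1b
4) 1967.213ms=2b +281.03ms=2/7b
5) 2248.244ms=16/7b +281.03ms=2/7b
6) 2529.274ms=18/7b +843.091ms=6/7b
7) 3372.365ms=24/7b +281.03ms=2/7b
8) 3653.396ms=26/7b +281.03ms=2/7b
9) 3934.426ms=4b +1475.41ms=3/2b
10) 5409.836ms=11/2b +491.803ms=1/2b
11) 5901.639ms=6b +983.607ms=1b
12) 6885.246ms=7b +983.607ms=1b
Σ=8b of 8 (61bpm 2/4) — PASS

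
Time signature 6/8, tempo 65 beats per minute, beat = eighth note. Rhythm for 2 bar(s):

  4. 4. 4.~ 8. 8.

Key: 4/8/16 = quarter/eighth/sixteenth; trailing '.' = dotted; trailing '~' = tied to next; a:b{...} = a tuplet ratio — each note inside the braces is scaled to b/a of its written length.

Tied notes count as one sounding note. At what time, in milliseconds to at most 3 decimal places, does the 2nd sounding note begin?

note 2 onset = 3b = 2769.231ms

1. 0.0ms @ 0 + 2769.231ms (3)
2. 2769.231ms @ 3 + 2769.231ms (3)
3. 5538.462ms @ 6 + 4153.846ms (9/2)
4. 9692.308ms @ 21/2 + 1384.615ms (3/2)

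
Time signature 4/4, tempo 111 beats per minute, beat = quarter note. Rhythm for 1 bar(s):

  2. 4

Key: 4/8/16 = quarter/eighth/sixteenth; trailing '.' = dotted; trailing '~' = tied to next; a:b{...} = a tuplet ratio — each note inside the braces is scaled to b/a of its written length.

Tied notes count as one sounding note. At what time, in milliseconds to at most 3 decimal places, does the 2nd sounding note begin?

1. 0.0ms @ 0 + 1621.622ms (3)
2. 1621.622ms @ 3 + 540.541ms (1)

note 2 onset = 3b = 1621.622ms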